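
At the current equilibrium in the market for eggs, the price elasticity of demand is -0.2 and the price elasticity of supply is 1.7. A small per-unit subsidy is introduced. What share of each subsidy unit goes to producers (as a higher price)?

Producer share = 2/19

For a small subsidy around the equilibrium, the benefit split depends on the relative slopes, which at a point are proportional to the elasticities.
Buyer share = εs/(εs + |εd|) = 1.7/(1.7 + 0.2) = 17/19; seller share = |εd|/(εs + |εd|) = 2/19.
So producers capture 2/19 of the subsidy.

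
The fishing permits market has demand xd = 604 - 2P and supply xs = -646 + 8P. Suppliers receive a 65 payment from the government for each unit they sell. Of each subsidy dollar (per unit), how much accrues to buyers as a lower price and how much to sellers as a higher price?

Pre-subsidy: 604 - 2P = -646 + 8P gives P* = 125, x* = 354.
With the subsidy, sellers receive Ps = Pb + 65 for each unit, where Pb is the price buyers pay.
Supply in terms of Pb becomes xs = -646 + 8(Pb + 65) = -126 + 8Pb. Setting this equal to demand: 604 - 2Pb = -126 + 8Pb, so Pb = 73.
Sellers receive Ps = 73 + 65 = 138; x' = 604 − 2·73 = 458.
Buyers' price falls by P* − Pb = 125 − 73 = 52; sellers' price rises by Ps − P* = 138 − 125 = 13.

Buyers gain 52 per unit; sellers gain 13 per unit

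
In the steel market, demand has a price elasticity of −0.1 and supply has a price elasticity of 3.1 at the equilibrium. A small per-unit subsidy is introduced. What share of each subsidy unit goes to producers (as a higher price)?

Producer share = 0.03125

For a small subsidy around the equilibrium, the benefit split depends on the relative slopes, which at a point are proportional to the elasticities.
Buyer share = εs/(εs + |εd|) = 3.1/(3.1 + 0.1) = 0.96875; seller share = |εd|/(εs + |εd|) = 0.03125.
So producers capture 0.03125 of the subsidy.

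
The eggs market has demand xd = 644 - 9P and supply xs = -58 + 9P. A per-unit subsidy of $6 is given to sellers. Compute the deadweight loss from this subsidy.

Pre-subsidy: 644 - 9P = -58 + 9P gives P* = 39, x* = 293.
With the subsidy, sellers receive Ps = Pb + 6 for each unit, where Pb is the price buyers pay.
Supply in terms of Pb becomes xs = -58 + 9(Pb + 6) = -4 + 9Pb. Setting this equal to demand: 644 - 9Pb = -4 + 9Pb, so Pb = 36.
Sellers receive Ps = 36 + 6 = 42; x' = 644 − 9·36 = 320.
The subsidy expands output by 320 − 293 = 27 past the efficient level; on those units the gap between marginal cost and willingness to pay runs from 0 up to 6.
DWL = ½ × 6 × 27 = 81.

Deadweight loss = $81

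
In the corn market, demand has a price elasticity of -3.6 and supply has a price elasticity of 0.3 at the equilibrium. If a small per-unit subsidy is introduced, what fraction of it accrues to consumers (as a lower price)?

For a small subsidy around the equilibrium, the benefit split depends on the relative slopes, which at a point are proportional to the elasticities.
Buyer share = εs/(εs + |εd|) = 0.3/(0.3 + 3.6) = 1/13; seller share = |εd|/(εs + |εd|) = 12/13.

Consumer share = 1/13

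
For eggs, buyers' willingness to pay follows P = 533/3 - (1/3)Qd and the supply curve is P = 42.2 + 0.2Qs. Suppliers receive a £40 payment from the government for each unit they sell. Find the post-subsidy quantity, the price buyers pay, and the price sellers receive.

Pre-subsidy: 533/3 - (1/3)Q = 42.2 + 0.2Q gives Q* = 254 and P* = 93.
With the subsidy, sellers receive Ps = Pb + 40 for each unit, where Pb is the price buyers pay.
On the curves, Pb = 533/3 - (1/3)Q and Ps = 42.2 + 0.2Q; the wedge Ps − Pb = 40 gives 42.2 + 0.2Q − (533/3 - (1/3)Q) = 40, so Q' = 329.
Then Pb = 533/3 − (1/3)·329 = 68 and Ps = 42.2 + 0.2·329 = 108.

Q' = 329; buyers pay £68; sellers receive £108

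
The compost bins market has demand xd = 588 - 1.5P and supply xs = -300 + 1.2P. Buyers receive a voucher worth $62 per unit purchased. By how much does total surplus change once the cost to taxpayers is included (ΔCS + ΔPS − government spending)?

Net change in total surplus = -3844/3

Pre-subsidy: 588 - 1.5P = -300 + 1.2P gives P* = 2960/9, x* = 284/3.
With the rebate, buyers effectively pay Pb = Ps − 62, where Ps is the price sellers receive.
Demand in terms of Ps becomes xd = 588 − 1.5(Ps − 62) = 681 - 1.5Ps. Setting this equal to supply: 681 - 1.5Ps = -300 + 1.2Ps, so Ps = 1090/3.
Buyers pay Pb = 1090/3 − 62 = 904/3; x' = -300 + 1.2·(1090/3) = 136.
ΔCS = ½(284/3 + 136)(2960/9 − 904/3) = 85808/27; ΔPS = ½(284/3 + 136)(1090/3 − 2960/9) = 107260/27.
Government spending = 62 × 136 = 8432.
Net change = 85808/27 + 107260/27 − 8432 = -3844/3. The loss equals the DWL triangle ½·62·124/3.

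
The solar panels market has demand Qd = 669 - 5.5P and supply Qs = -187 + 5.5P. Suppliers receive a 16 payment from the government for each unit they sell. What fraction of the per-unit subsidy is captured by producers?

Pre-subsidy: 669 - 5.5P = -187 + 5.5P gives P* = 856/11, Q* = 241.
With the subsidy, sellers receive Ps = Pb + 16 for each unit, where Pb is the price buyers pay.
Supply in terms of Pb becomes Qs = -187 + 5.5(Pb + 16) = -99 + 5.5Pb. Setting this equal to demand: 669 - 5.5Pb = -99 + 5.5Pb, so Pb = 768/11.
Sellers receive Ps = 768/11 + 16 = 944/11; Q' = 669 − 5.5·(768/11) = 285.
Buyers' price falls by P* − Pb = 856/11 − 768/11 = 8; sellers' price rises by Ps − P* = 944/11 − 856/11 = 8.
So producers capture 8/16 = 0.5 of each unit of subsidy.

Producer share = 0.5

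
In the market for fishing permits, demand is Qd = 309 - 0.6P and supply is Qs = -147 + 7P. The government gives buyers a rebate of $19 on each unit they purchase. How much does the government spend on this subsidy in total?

Government cost = $5386.5

Pre-subsidy: 309 - 0.6P = -147 + 7P gives P* = 60, Q* = 273.
With the rebate, buyers effectively pay Pb = Ps − 19, where Ps is the price sellers receive.
Demand in terms of Ps becomes Qd = 309 − 0.6(Ps − 19) = 320.4 - 0.6Ps. Setting this equal to supply: 320.4 - 0.6Ps = -147 + 7Ps, so Ps = 61.5.
Buyers pay Pb = 61.5 − 19 = 42.5; Q' = -147 + 7·61.5 = 283.5.
Government outlay = subsidy × quantity = 19 × 283.5 = 5386.5.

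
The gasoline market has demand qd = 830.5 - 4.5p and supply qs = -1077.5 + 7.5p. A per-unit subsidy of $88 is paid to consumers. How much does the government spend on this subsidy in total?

Government cost = $31900

Pre-subsidy: 830.5 - 4.5p = -1077.5 + 7.5p gives p* = 159, q* = 115.
With the rebate, buyers effectively pay pb = ps − 88, where ps is the price sellers receive.
Demand in terms of ps becomes qd = 830.5 − 4.5(ps − 88) = 1226.5 - 4.5ps. Setting this equal to supply: 1226.5 - 4.5ps = -1077.5 + 7.5ps, so ps = 192.
Buyers pay pb = 192 − 88 = 104; q' = -1077.5 + 7.5·192 = 362.5.
Government outlay = subsidy × quantity = 88 × 362.5 = 31900.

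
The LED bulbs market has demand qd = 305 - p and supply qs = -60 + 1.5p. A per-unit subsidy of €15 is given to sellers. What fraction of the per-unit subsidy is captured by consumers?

Pre-subsidy: 305 - p = -60 + 1.5p gives p* = 146, q* = 159.
With the subsidy, sellers receive ps = pb + 15 for each unit, where pb is the price buyers pay.
Supply in terms of pb becomes qs = -60 + 1.5(pb + 15) = -37.5 + 1.5pb. Setting this equal to demand: 305 - pb = -37.5 + 1.5pb, so pb = 137.
Sellers receive ps = 137 + 15 = 152; q' = 305 − 1·137 = 168.
Buyers' price falls by p* − pb = 146 − 137 = 9; sellers' price rises by ps − p* = 152 − 146 = 6.
So consumers capture 9/15 = 0.6 of each unit of subsidy.

Consumer share = 0.6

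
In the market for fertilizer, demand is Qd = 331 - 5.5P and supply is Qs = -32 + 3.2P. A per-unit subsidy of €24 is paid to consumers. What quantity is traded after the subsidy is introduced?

Pre-subsidy: 331 - 5.5P = -32 + 3.2P gives P* = 1210/29, Q* = 2944/29.
With the rebate, buyers effectively pay Pb = Ps − 24, where Ps is the price sellers receive.
Demand in terms of Ps becomes Qd = 331 − 5.5(Ps − 24) = 463 - 5.5Ps. Setting this equal to supply: 463 - 5.5Ps = -32 + 3.2Ps, so Ps = 1650/29.
Buyers pay Pb = 1650/29 − 24 = 954/29; Q' = -32 + 3.2·(1650/29) = 4352/29.

Q' = 4352/29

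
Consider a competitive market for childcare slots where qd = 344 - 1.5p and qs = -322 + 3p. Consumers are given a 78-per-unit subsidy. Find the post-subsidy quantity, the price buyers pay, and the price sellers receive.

Pre-subsidy: 344 - 1.5p = -322 + 3p gives p* = 148, q* = 122.
With the rebate, buyers effectively pay pb = ps − 78, where ps is the price sellers receive.
Demand in terms of ps becomes qd = 344 − 1.5(ps − 78) = 461 - 1.5ps. Setting this equal to supply: 461 - 1.5ps = -322 + 3ps, so ps = 174.
Buyers pay pb = 174 − 78 = 96; q' = -322 + 3·174 = 200.

q' = 200; buyers pay 96; sellers receive 174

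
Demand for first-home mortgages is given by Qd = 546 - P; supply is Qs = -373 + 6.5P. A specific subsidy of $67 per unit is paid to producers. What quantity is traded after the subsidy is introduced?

Pre-subsidy: 546 - P = -373 + 6.5P gives P* = 1838/15, Q* = 6352/15.
With the subsidy, sellers receive Ps = Pb + 67 for each unit, where Pb is the price buyers pay.
Supply in terms of Pb becomes Qs = -373 + 6.5(Pb + 67) = 62.5 + 6.5Pb. Setting this equal to demand: 546 - Pb = 62.5 + 6.5Pb, so Pb = 967/15.
Sellers receive Ps = 967/15 + 67 = 1972/15; Q' = 546 − 1·(967/15) = 7223/15.

Q' = 7223/15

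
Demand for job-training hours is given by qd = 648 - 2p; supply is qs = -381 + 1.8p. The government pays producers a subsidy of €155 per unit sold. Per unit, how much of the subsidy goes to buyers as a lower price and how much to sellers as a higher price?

Buyers gain 1395/19 per unit; sellers gain 1550/19 per unit

Pre-subsidy: 648 - 2p = -381 + 1.8p gives p* = 5145/19, q* = 2022/19.
With the subsidy, sellers receive ps = pb + 155 for each unit, where pb is the price buyers pay.
Supply in terms of pb becomes qs = -381 + 1.8(pb + 155) = -102 + 1.8pb. Setting this equal to demand: 648 - 2pb = -102 + 1.8pb, so pb = 3750/19.
Sellers receive ps = 3750/19 + 155 = 6695/19; q' = 648 − 2·(3750/19) = 4812/19.
Buyers' price falls by p* − pb = 5145/19 − 3750/19 = 1395/19; sellers' price rises by ps − p* = 6695/19 − 5145/19 = 1550/19.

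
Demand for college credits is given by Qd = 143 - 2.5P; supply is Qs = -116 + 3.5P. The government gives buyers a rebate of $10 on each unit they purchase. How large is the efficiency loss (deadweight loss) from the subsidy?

Pre-subsidy: 143 - 2.5P = -116 + 3.5P gives P* = 259/6, Q* = 421/12.
With the rebate, buyers effectively pay Pb = Ps − 10, where Ps is the price sellers receive.
Demand in terms of Ps becomes Qd = 143 − 2.5(Ps − 10) = 168 - 2.5Ps. Setting this equal to supply: 168 - 2.5Ps = -116 + 3.5Ps, so Ps = 142/3.
Buyers pay Pb = 142/3 − 10 = 112/3; Q' = -116 + 3.5·(142/3) = 149/3.
The subsidy expands output by 149/3 − 421/12 = 175/12 past the efficient level; on those units the gap between marginal cost and willingness to pay runs from 0 up to 10.
DWL = ½ × 10 × 175/12 = 875/12.

Deadweight loss = 875/12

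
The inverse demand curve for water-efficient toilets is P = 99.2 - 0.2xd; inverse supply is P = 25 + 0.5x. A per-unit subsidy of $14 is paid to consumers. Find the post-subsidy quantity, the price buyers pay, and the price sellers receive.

Pre-subsidy: 99.2 - 0.2x = 25 + 0.5x gives x* = 106 and P* = 78.
With the rebate, buyers effectively pay Pb = Ps − 14, where Ps is the price sellers receive.
On the curves, Pb = 99.2 - 0.2x and Ps = 25 + 0.5x; the wedge Ps − Pb = 14 gives 25 + 0.5x − (99.2 - 0.2x) = 14, so x' = 126.
Then Pb = 99.2 − 0.2·126 = 74 and Ps = 25 + 0.5·126 = 88.

x' = 126; buyers pay $74; sellers receive $88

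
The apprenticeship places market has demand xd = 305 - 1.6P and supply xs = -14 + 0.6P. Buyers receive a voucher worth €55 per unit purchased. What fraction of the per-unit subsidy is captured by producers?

Pre-subsidy: 305 - 1.6P = -14 + 0.6P gives P* = 145, x* = 73.
With the rebate, buyers effectively pay Pb = Ps − 55, where Ps is the price sellers receive.
Demand in terms of Ps becomes xd = 305 − 1.6(Ps − 55) = 393 - 1.6Ps. Setting this equal to supply: 393 - 1.6Ps = -14 + 0.6Ps, so Ps = 185.
Buyers pay Pb = 185 − 55 = 130; x' = -14 + 0.6·185 = 97.
Buyers' price falls by P* − Pb = 145 − 130 = 15; sellers' price rises by Ps − P* = 185 − 145 = 40.
So producers capture 40/55 = 8/11 of each unit of subsidy.

Producer share = 8/11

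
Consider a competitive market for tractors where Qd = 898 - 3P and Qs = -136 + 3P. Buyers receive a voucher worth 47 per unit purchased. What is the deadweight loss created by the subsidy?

Deadweight loss = 1656.75

Pre-subsidy: 898 - 3P = -136 + 3P gives P* = 517/3, Q* = 381.
With the rebate, buyers effectively pay Pb = Ps − 47, where Ps is the price sellers receive.
Demand in terms of Ps becomes Qd = 898 − 3(Ps − 47) = 1039 - 3Ps. Setting this equal to supply: 1039 - 3Ps = -136 + 3Ps, so Ps = 1175/6.
Buyers pay Pb = 1175/6 − 47 = 893/6; Q' = -136 + 3·(1175/6) = 451.5.
The subsidy expands output by 451.5 − 381 = 70.5 past the efficient level; on those units the gap between marginal cost and willingness to pay runs from 0 up to 47.
DWL = ½ × 47 × 70.5 = 1656.75.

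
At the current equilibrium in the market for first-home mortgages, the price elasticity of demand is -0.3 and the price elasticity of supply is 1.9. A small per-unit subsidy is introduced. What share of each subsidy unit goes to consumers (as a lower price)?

Consumer share = 19/22

For a small subsidy around the equilibrium, the benefit split depends on the relative slopes, which at a point are proportional to the elasticities.
Buyer share = εs/(εs + |εd|) = 1.9/(1.9 + 0.3) = 19/22; seller share = |εd|/(εs + |εd|) = 3/22.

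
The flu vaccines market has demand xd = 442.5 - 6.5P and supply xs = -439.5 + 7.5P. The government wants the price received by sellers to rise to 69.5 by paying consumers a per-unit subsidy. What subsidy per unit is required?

At a seller price of 69.5, quantity supplied is -439.5 + 7.5·69.5 = 81.75.
Buyers absorb 81.75 only when they pay Pb with 442.5 − 6.5·Pb = 81.75, i.e. Pb = 55.5.
s = Ps − Pb = 69.5 − 55.5 = 14.

Required subsidy s = 14 per unit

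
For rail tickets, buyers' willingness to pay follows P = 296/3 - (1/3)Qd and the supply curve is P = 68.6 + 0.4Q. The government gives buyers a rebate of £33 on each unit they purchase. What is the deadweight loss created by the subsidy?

Pre-subsidy: 296/3 - (1/3)Q = 68.6 + 0.4Q gives Q* = 41 and P* = 85.
With the rebate, buyers effectively pay Pb = Ps − 33, where Ps is the price sellers receive.
On the curves, Pb = 296/3 - (1/3)Q and Ps = 68.6 + 0.4Q; the wedge Ps − Pb = 33 gives 68.6 + 0.4Q − (296/3 - (1/3)Q) = 33, so Q' = 86.
Then Pb = 296/3 − (1/3)·86 = 70 and Ps = 68.6 + 0.4·86 = 103.
The subsidy expands output by 86 − 41 = 45 past the efficient level; on those units the gap between marginal cost and willingness to pay runs from 0 up to 33.
DWL = ½ × 33 × 45 = 742.5.

Deadweight loss = £742.5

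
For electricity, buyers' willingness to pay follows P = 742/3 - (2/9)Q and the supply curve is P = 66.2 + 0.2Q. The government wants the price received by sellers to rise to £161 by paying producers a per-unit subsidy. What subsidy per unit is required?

Required subsidy s = £19 per unit

At a seller price of 161, quantity supplied is -331 + 5·161 = 474.
Buyers absorb 474 only when they pay Pb = 742/3 − (2/9)·474 = 142.
s = Ps − Pb = 161 − 142 = 19.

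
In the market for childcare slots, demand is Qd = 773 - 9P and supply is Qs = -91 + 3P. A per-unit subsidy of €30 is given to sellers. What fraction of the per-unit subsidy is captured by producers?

Producer share = 0.75

Pre-subsidy: 773 - 9P = -91 + 3P gives P* = 72, Q* = 125.
With the subsidy, sellers receive Ps = Pb + 30 for each unit, where Pb is the price buyers pay.
Supply in terms of Pb becomes Qs = -91 + 3(Pb + 30) = -1 + 3Pb. Setting this equal to demand: 773 - 9Pb = -1 + 3Pb, so Pb = 64.5.
Sellers receive Ps = 64.5 + 30 = 94.5; Q' = 773 − 9·64.5 = 192.5.
Buyers' price falls by P* − Pb = 72 − 64.5 = 7.5; sellers' price rises by Ps − P* = 94.5 − 72 = 22.5.
So producers capture 22.5/30 = 0.75 of each unit of subsidy.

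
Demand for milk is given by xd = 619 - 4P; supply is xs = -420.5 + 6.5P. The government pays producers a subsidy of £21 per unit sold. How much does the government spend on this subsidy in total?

Government cost = £5775

Pre-subsidy: 619 - 4P = -420.5 + 6.5P gives P* = 99, x* = 223.
With the subsidy, sellers receive Ps = Pb + 21 for each unit, where Pb is the price buyers pay.
Supply in terms of Pb becomes xs = -420.5 + 6.5(Pb + 21) = -284 + 6.5Pb. Setting this equal to demand: 619 - 4Pb = -284 + 6.5Pb, so Pb = 86.
Sellers receive Ps = 86 + 21 = 107; x' = 619 − 4·86 = 275.
Government outlay = subsidy × quantity = 21 × 275 = 5775.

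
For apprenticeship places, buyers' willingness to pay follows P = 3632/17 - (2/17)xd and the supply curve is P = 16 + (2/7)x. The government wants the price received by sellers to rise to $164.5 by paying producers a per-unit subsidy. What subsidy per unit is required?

Required subsidy s = $12 per unit

At a seller price of 164.5, quantity supplied is -56 + 3.5·164.5 = 519.75.
Buyers absorb 519.75 only when they pay Pb = 3632/17 − (2/17)·519.75 = 152.5.
s = Ps − Pb = 164.5 − 152.5 = 12.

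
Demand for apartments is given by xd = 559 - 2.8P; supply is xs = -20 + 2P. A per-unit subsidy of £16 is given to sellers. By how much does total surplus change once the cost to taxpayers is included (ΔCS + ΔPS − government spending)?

Pre-subsidy: 559 - 2.8P = -20 + 2P gives P* = 120.625, x* = 221.25.
With the subsidy, sellers receive Ps = Pb + 16 for each unit, where Pb is the price buyers pay.
Supply in terms of Pb becomes xs = -20 + 2(Pb + 16) = 12 + 2Pb. Setting this equal to demand: 559 - 2.8Pb = 12 + 2Pb, so Pb = 2735/24.
Sellers receive Ps = 2735/24 + 16 = 3119/24; x' = 559 − 2.8·(2735/24) = 2879/12.
ΔCS = ½(221.25 + 2879/12)(120.625 − 2735/24) = 13835/9; ΔPS = ½(221.25 + 2879/12)(3119/24 − 120.625) = 19369/9.
Government spending = 16 × 2879/12 = 11516/3.
Net change = 13835/9 + 19369/9 − 11516/3 = -448/3. The loss equals the DWL triangle ½·16·56/3.

Net change in total surplus = -448/3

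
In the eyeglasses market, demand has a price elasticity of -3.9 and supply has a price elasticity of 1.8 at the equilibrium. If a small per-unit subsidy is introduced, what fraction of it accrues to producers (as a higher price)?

For a small subsidy around the equilibrium, the benefit split depends on the relative slopes, which at a point are proportional to the elasticities.
Buyer share = εs/(εs + |εd|) = 1.8/(1.8 + 3.9) = 6/19; seller share = |εd|/(εs + |εd|) = 13/19.
So producers capture 13/19 of the subsidy.

Producer share = 13/19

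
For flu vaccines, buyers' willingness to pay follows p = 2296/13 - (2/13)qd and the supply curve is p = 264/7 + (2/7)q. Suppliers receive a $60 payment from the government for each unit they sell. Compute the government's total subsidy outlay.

Pre-subsidy: 2296/13 - (2/13)q = 264/7 + (2/7)q gives q* = 316 and p* = 128.
With the subsidy, sellers receive ps = pb + 60 for each unit, where pb is the price buyers pay.
On the curves, pb = 2296/13 - (2/13)q and ps = 264/7 + (2/7)q; the wedge ps − pb = 60 gives 264/7 + (2/7)q − (2296/13 - (2/13)q) = 60, so q' = 452.5.
Then pb = 2296/13 − (2/13)·452.5 = 107 and ps = 264/7 + (2/7)·452.5 = 167.
Government outlay = subsidy × quantity = 60 × 452.5 = 27150.

Government cost = $27150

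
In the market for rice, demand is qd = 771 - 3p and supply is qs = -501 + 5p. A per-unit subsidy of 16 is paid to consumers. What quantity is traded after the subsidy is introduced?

Pre-subsidy: 771 - 3p = -501 + 5p gives p* = 159, q* = 294.
With the rebate, buyers effectively pay pb = ps − 16, where ps is the price sellers receive.
Demand in terms of ps becomes qd = 771 − 3(ps − 16) = 819 - 3ps. Setting this equal to supply: 819 - 3ps = -501 + 5ps, so ps = 165.
Buyers pay pb = 165 − 16 = 149; q' = -501 + 5·165 = 324.

q' = 324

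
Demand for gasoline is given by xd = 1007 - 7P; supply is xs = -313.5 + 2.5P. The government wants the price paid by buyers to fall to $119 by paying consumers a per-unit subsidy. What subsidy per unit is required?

At a buyer price of 119, quantity demanded is 1007 − 7·119 = 174.
Sellers supply 174 only when they receive Ps with -313.5 + 2.5·Ps = 174, i.e. Ps = 195.
s = Ps − Pb = 195 − 119 = 76.

Required subsidy s = $76 per unit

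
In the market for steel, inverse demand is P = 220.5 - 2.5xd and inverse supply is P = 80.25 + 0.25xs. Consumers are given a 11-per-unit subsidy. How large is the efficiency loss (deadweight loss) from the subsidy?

Deadweight loss = 22

Pre-subsidy: 220.5 - 2.5x = 80.25 + 0.25x gives x* = 51 and P* = 93.
With the rebate, buyers effectively pay Pb = Ps − 11, where Ps is the price sellers receive.
On the curves, Pb = 220.5 - 2.5x and Ps = 80.25 + 0.25x; the wedge Ps − Pb = 11 gives 80.25 + 0.25x − (220.5 - 2.5x) = 11, so x' = 55.
Then Pb = 220.5 − 2.5·55 = 83 and Ps = 80.25 + 0.25·55 = 94.
The subsidy expands output by 55 − 51 = 4 past the efficient level; on those units the gap between marginal cost and willingness to pay runs from 0 up to 11.
DWL = ½ × 11 × 4 = 22.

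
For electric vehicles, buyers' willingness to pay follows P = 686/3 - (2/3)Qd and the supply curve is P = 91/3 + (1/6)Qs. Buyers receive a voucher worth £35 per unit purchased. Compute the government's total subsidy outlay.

Pre-subsidy: 686/3 - (2/3)Q = 91/3 + (1/6)Q gives Q* = 238 and P* = 70.
With the rebate, buyers effectively pay Pb = Ps − 35, where Ps is the price sellers receive.
On the curves, Pb = 686/3 - (2/3)Q and Ps = 91/3 + (1/6)Q; the wedge Ps − Pb = 35 gives 91/3 + (1/6)Q − (686/3 - (2/3)Q) = 35, so Q' = 280.
Then Pb = 686/3 − (2/3)·280 = 42 and Ps = 91/3 + (1/6)·280 = 77.
Government outlay = subsidy × quantity = 35 × 280 = 9800.

Government cost = £9800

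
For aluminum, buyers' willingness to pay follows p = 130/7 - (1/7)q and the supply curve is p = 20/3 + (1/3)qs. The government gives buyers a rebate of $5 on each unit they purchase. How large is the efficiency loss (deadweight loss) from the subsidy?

Deadweight loss = $26.25

Pre-subsidy: 130/7 - (1/7)q = 20/3 + (1/3)q gives q* = 25 and p* = 15.
With the rebate, buyers effectively pay pb = ps − 5, where ps is the price sellers receive.
On the curves, pb = 130/7 - (1/7)q and ps = 20/3 + (1/3)q; the wedge ps − pb = 5 gives 20/3 + (1/3)q − (130/7 - (1/7)q) = 5, so q' = 35.5.
Then pb = 130/7 − (1/7)·35.5 = 13.5 and ps = 20/3 + (1/3)·35.5 = 18.5.
The subsidy expands output by 35.5 − 25 = 10.5 past the efficient level; on those units the gap between marginal cost and willingness to pay runs from 0 up to 5.
DWL = ½ × 5 × 10.5 = 26.25.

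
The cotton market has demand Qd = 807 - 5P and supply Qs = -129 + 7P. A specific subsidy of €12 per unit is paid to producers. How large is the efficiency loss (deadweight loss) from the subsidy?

Pre-subsidy: 807 - 5P = -129 + 7P gives P* = 78, Q* = 417.
With the subsidy, sellers receive Ps = Pb + 12 for each unit, where Pb is the price buyers pay.
Supply in terms of Pb becomes Qs = -129 + 7(Pb + 12) = -45 + 7Pb. Setting this equal to demand: 807 - 5Pb = -45 + 7Pb, so Pb = 71.
Sellers receive Ps = 71 + 12 = 83; Q' = 807 − 5·71 = 452.
The subsidy expands output by 452 − 417 = 35 past the efficient level; on those units the gap between marginal cost and willingness to pay runs from 0 up to 12.
DWL = ½ × 12 × 35 = 210.

Deadweight loss = €210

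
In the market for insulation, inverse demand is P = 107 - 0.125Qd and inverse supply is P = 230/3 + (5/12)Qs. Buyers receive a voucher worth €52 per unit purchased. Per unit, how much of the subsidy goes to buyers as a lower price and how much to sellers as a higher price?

Pre-subsidy: 107 - 0.125Q = 230/3 + (5/12)Q gives Q* = 56 and P* = 100.
With the rebate, buyers effectively pay Pb = Ps − 52, where Ps is the price sellers receive.
On the curves, Pb = 107 - 0.125Q and Ps = 230/3 + (5/12)Q; the wedge Ps − Pb = 52 gives 230/3 + (5/12)Q − (107 - 0.125Q) = 52, so Q' = 152.
Then Pb = 107 − 0.125·152 = 88 and Ps = 230/3 + (5/12)·152 = 140.
Buyers' price falls by P* − Pb = 100 − 88 = 12; sellers' price rises by Ps − P* = 140 − 100 = 40.

Buyers gain €12 per unit; sellers gain €40 per unit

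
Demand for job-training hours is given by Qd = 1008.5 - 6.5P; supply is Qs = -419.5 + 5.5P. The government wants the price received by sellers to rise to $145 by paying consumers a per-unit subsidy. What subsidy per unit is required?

At a seller price of 145, quantity supplied is -419.5 + 5.5·145 = 378.
Buyers absorb 378 only when they pay Pb with 1008.5 − 6.5·Pb = 378, i.e. Pb = 97.
s = Ps − Pb = 145 − 97 = 48.

Required subsidy s = $48 per unit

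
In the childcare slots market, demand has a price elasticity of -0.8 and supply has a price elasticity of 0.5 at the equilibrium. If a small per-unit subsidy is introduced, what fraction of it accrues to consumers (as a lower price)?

For a small subsidy around the equilibrium, the benefit split depends on the relative slopes, which at a point are proportional to the elasticities.
Buyer share = εs/(εs + |εd|) = 0.5/(0.5 + 0.8) = 5/13; seller share = |εd|/(εs + |εd|) = 8/13.

Consumer share = 5/13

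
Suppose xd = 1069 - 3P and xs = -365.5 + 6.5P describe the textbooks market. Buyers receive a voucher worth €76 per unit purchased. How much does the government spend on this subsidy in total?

Government cost = €58672

Pre-subsidy: 1069 - 3P = -365.5 + 6.5P gives P* = 151, x* = 616.
With the rebate, buyers effectively pay Pb = Ps − 76, where Ps is the price sellers receive.
Demand in terms of Ps becomes xd = 1069 − 3(Ps − 76) = 1297 - 3Ps. Setting this equal to supply: 1297 - 3Ps = -365.5 + 6.5Ps, so Ps = 175.
Buyers pay Pb = 175 − 76 = 99; x' = -365.5 + 6.5·175 = 772.
Government outlay = subsidy × quantity = 76 × 772 = 58672.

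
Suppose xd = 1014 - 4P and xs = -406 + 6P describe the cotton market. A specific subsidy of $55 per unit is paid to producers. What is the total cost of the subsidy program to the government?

Pre-subsidy: 1014 - 4P = -406 + 6P gives P* = 142, x* = 446.
With the subsidy, sellers receive Ps = Pb + 55 for each unit, where Pb is the price buyers pay.
Supply in terms of Pb becomes xs = -406 + 6(Pb + 55) = -76 + 6Pb. Setting this equal to demand: 1014 - 4Pb = -76 + 6Pb, so Pb = 109.
Sellers receive Ps = 109 + 55 = 164; x' = 1014 − 4·109 = 578.
Government outlay = subsidy × quantity = 55 × 578 = 31790.

Government cost = $31790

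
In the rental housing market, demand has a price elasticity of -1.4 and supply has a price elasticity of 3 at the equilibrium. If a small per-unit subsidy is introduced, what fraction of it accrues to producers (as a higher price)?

Producer share = 7/22

For a small subsidy around the equilibrium, the benefit split depends on the relative slopes, which at a point are proportional to the elasticities.
Buyer share = εs/(εs + |εd|) = 3/(3 + 1.4) = 15/22; seller share = |εd|/(εs + |εd|) = 7/22.
So producers capture 7/22 of the subsidy.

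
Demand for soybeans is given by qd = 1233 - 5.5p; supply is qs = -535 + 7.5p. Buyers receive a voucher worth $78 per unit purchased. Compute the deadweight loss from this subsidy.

Pre-subsidy: 1233 - 5.5p = -535 + 7.5p gives p* = 136, q* = 485.
With the rebate, buyers effectively pay pb = ps − 78, where ps is the price sellers receive.
Demand in terms of ps becomes qd = 1233 − 5.5(ps − 78) = 1662 - 5.5ps. Setting this equal to supply: 1662 - 5.5ps = -535 + 7.5ps, so ps = 169.
Buyers pay pb = 169 − 78 = 91; q' = -535 + 7.5·169 = 732.5.
The subsidy expands output by 732.5 − 485 = 247.5 past the efficient level; on those units the gap between marginal cost and willingness to pay runs from 0 up to 78.
DWL = ½ × 78 × 247.5 = 9652.5.

Deadweight loss = $9652.5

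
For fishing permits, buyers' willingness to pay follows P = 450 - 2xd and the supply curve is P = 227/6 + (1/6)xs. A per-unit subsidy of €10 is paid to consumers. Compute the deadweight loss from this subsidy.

Deadweight loss = 300/13

Pre-subsidy: 450 - 2x = 227/6 + (1/6)x gives x* = 2473/13 and P* = 904/13.
With the rebate, buyers effectively pay Pb = Ps − 10, where Ps is the price sellers receive.
On the curves, Pb = 450 - 2x and Ps = 227/6 + (1/6)x; the wedge Ps − Pb = 10 gives 227/6 + (1/6)x − (450 - 2x) = 10, so x' = 2533/13.
Then Pb = 450 − 2·(2533/13) = 784/13 and Ps = 227/6 + (1/6)·(2533/13) = 914/13.
The subsidy expands output by 2533/13 − 2473/13 = 60/13 past the efficient level; on those units the gap between marginal cost and willingness to pay runs from 0 up to 10.
DWL = ½ × 10 × 60/13 = 300/13.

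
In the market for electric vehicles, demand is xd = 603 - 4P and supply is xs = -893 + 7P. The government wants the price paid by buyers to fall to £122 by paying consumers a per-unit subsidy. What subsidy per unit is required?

Required subsidy s = £22 per unit

At a buyer price of 122, quantity demanded is 603 − 4·122 = 115.
Sellers supply 115 only when they receive Ps with -893 + 7·Ps = 115, i.e. Ps = 144.
s = Ps − Pb = 144 − 122 = 22.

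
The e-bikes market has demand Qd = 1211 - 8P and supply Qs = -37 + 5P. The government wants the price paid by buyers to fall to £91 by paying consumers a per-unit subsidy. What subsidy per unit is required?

Required subsidy s = £13 per unit

At a buyer price of 91, quantity demanded is 1211 − 8·91 = 483.
Sellers supply 483 only when they receive Ps with -37 + 5·Ps = 483, i.e. Ps = 104.
s = Ps − Pb = 104 − 91 = 13.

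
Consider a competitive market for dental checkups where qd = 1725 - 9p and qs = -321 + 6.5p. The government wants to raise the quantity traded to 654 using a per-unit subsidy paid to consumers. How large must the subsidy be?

At q = 654, invert demand for the buyer price: pb = (1725 − 654)/9 = 119; invert supply for the seller price: ps = (654 − (-321))/6.5 = 150.
The subsidy must fill the gap: s = ps − pb = 150 − 119 = 31.

Required subsidy s = 31 per unit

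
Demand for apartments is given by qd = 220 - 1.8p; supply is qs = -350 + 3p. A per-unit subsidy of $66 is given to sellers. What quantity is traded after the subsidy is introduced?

Pre-subsidy: 220 - 1.8p = -350 + 3p gives p* = 118.75, q* = 6.25.
With the subsidy, sellers receive ps = pb + 66 for each unit, where pb is the price buyers pay.
Supply in terms of pb becomes qs = -350 + 3(pb + 66) = -152 + 3pb. Setting this equal to demand: 220 - 1.8pb = -152 + 3pb, so pb = 77.5.
Sellers receive ps = 77.5 + 66 = 143.5; q' = 220 − 1.8·77.5 = 80.5.

q' = 80.5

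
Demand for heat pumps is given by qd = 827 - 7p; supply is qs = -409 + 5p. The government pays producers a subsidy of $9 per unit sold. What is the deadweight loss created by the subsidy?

Pre-subsidy: 827 - 7p = -409 + 5p gives p* = 103, q* = 106.
With the subsidy, sellers receive ps = pb + 9 for each unit, where pb is the price buyers pay.
Supply in terms of pb becomes qs = -409 + 5(pb + 9) = -364 + 5pb. Setting this equal to demand: 827 - 7pb = -364 + 5pb, so pb = 99.25.
Sellers receive ps = 99.25 + 9 = 108.25; q' = 827 − 7·99.25 = 132.25.
The subsidy expands output by 132.25 − 106 = 26.25 past the efficient level; on those units the gap between marginal cost and willingness to pay runs from 0 up to 9.
DWL = ½ × 9 × 26.25 = 118.125.

Deadweight loss = $118.125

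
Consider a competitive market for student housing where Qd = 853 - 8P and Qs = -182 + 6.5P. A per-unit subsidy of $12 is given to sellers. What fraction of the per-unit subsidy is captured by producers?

Pre-subsidy: 853 - 8P = -182 + 6.5P gives P* = 2070/29, Q* = 8177/29.
With the subsidy, sellers receive Ps = Pb + 12 for each unit, where Pb is the price buyers pay.
Supply in terms of Pb becomes Qs = -182 + 6.5(Pb + 12) = -104 + 6.5Pb. Setting this equal to demand: 853 - 8Pb = -104 + 6.5Pb, so Pb = 66.
Sellers receive Ps = 66 + 12 = 78; Q' = 853 − 8·66 = 325.
Buyers' price falls by P* − Pb = 2070/29 − 66 = 156/29; sellers' price rises by Ps − P* = 78 − 2070/29 = 192/29.
So producers capture (192/29)/12 = 16/29 of each unit of subsidy.

Producer share = 16/29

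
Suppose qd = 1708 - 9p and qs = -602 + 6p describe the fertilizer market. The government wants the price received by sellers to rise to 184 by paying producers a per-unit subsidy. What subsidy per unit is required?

Required subsidy s = 50 per unit

At a seller price of 184, quantity supplied is -602 + 6·184 = 502.
Buyers absorb 502 only when they pay pb with 1708 − 9·pb = 502, i.e. pb = 134.
s = ps − pb = 184 − 134 = 50.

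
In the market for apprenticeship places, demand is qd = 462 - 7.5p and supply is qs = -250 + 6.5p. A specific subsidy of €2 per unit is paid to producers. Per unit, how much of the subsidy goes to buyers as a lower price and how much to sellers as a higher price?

Pre-subsidy: 462 - 7.5p = -250 + 6.5p gives p* = 356/7, q* = 564/7.
With the subsidy, sellers receive ps = pb + 2 for each unit, where pb is the price buyers pay.
Supply in terms of pb becomes qs = -250 + 6.5(pb + 2) = -237 + 6.5pb. Setting this equal to demand: 462 - 7.5pb = -237 + 6.5pb, so pb = 699/14.
Sellers receive ps = 699/14 + 2 = 727/14; q' = 462 − 7.5·(699/14) = 2451/28.
Buyers' price falls by p* − pb = 356/7 − 699/14 = 13/14; sellers' price rises by ps − p* = 727/14 − 356/7 = 15/14.

Buyers gain 13/14 per unit; sellers gain 15/14 per unit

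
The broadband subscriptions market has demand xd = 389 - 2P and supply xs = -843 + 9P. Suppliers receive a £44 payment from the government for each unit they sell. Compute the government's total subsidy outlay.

Government cost = £10428

Pre-subsidy: 389 - 2P = -843 + 9P gives P* = 112, x* = 165.
With the subsidy, sellers receive Ps = Pb + 44 for each unit, where Pb is the price buyers pay.
Supply in terms of Pb becomes xs = -843 + 9(Pb + 44) = -447 + 9Pb. Setting this equal to demand: 389 - 2Pb = -447 + 9Pb, so Pb = 76.
Sellers receive Ps = 76 + 44 = 120; x' = 389 − 2·76 = 237.
Government outlay = subsidy × quantity = 44 × 237 = 10428.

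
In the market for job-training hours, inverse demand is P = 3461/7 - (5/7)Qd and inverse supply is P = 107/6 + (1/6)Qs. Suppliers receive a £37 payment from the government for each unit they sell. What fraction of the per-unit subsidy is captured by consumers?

Pre-subsidy: 3461/7 - (5/7)Q = 107/6 + (1/6)Q gives Q* = 541 and P* = 108.
With the subsidy, sellers receive Ps = Pb + 37 for each unit, where Pb is the price buyers pay.
On the curves, Pb = 3461/7 - (5/7)Q and Ps = 107/6 + (1/6)Q; the wedge Ps − Pb = 37 gives 107/6 + (1/6)Q − (3461/7 - (5/7)Q) = 37, so Q' = 583.
Then Pb = 3461/7 − (5/7)·583 = 78 and Ps = 107/6 + (1/6)·583 = 115.
Buyers' price falls by P* − Pb = 108 − 78 = 30; sellers' price rises by Ps − P* = 115 − 108 = 7.
So consumers capture 30/37 = 30/37 of each unit of subsidy.

Consumer share = 30/37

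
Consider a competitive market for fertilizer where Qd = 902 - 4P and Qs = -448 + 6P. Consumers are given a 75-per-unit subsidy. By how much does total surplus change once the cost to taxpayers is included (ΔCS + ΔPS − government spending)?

Net change in total surplus = -6750

Pre-subsidy: 902 - 4P = -448 + 6P gives P* = 135, Q* = 362.
With the rebate, buyers effectively pay Pb = Ps − 75, where Ps is the price sellers receive.
Demand in terms of Ps becomes Qd = 902 − 4(Ps − 75) = 1202 - 4Ps. Setting this equal to supply: 1202 - 4Ps = -448 + 6Ps, so Ps = 165.
Buyers pay Pb = 165 − 75 = 90; Q' = -448 + 6·165 = 542.
ΔCS = ½(362 + 542)(135 − 90) = 20340; ΔPS = ½(362 + 542)(165 − 135) = 13560.
Government spending = 75 × 542 = 40650.
Net change = 20340 + 13560 − 40650 = -6750. The loss equals the DWL triangle ½·75·180.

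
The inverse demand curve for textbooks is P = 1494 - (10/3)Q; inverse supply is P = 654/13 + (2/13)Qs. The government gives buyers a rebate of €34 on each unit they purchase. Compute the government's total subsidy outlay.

Government cost = €14407.5

Pre-subsidy: 1494 - (10/3)Q = 654/13 + (2/13)Q gives Q* = 414 and P* = 114.
With the rebate, buyers effectively pay Pb = Ps − 34, where Ps is the price sellers receive.
On the curves, Pb = 1494 - (10/3)Q and Ps = 654/13 + (2/13)Q; the wedge Ps − Pb = 34 gives 654/13 + (2/13)Q − (1494 - (10/3)Q) = 34, so Q' = 423.75.
Then Pb = 1494 − (10/3)·423.75 = 81.5 and Ps = 654/13 + (2/13)·423.75 = 115.5.
Government outlay = subsidy × quantity = 34 × 423.75 = 14407.5.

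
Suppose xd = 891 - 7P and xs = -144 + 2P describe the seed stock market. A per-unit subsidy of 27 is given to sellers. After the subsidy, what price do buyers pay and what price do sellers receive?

Pre-subsidy: 891 - 7P = -144 + 2P gives P* = 115, x* = 86.
With the subsidy, sellers receive Ps = Pb + 27 for each unit, where Pb is the price buyers pay.
Supply in terms of Pb becomes xs = -144 + 2(Pb + 27) = -90 + 2Pb. Setting this equal to demand: 891 - 7Pb = -90 + 2Pb, so Pb = 109.
Sellers receive Ps = 109 + 27 = 136; x' = 891 − 7·109 = 128.

Buyers pay 109; sellers receive 136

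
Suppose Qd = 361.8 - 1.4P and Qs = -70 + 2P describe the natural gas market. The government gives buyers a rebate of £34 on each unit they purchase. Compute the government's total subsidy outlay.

Pre-subsidy: 361.8 - 1.4P = -70 + 2P gives P* = 127, Q* = 184.
With the rebate, buyers effectively pay Pb = Ps − 34, where Ps is the price sellers receive.
Demand in terms of Ps becomes Qd = 361.8 − 1.4(Ps − 34) = 409.4 - 1.4Ps. Setting this equal to supply: 409.4 - 1.4Ps = -70 + 2Ps, so Ps = 141.
Buyers pay Pb = 141 − 34 = 107; Q' = -70 + 2·141 = 212.
Government outlay = subsidy × quantity = 34 × 212 = 7208.

Government cost = £7208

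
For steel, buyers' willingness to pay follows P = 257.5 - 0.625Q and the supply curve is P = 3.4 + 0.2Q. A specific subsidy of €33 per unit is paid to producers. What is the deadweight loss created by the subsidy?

Pre-subsidy: 257.5 - 0.625Q = 3.4 + 0.2Q gives Q* = 308 and P* = 65.
With the subsidy, sellers receive Ps = Pb + 33 for each unit, where Pb is the price buyers pay.
On the curves, Pb = 257.5 - 0.625Q and Ps = 3.4 + 0.2Q; the wedge Ps − Pb = 33 gives 3.4 + 0.2Q − (257.5 - 0.625Q) = 33, so Q' = 348.
Then Pb = 257.5 − 0.625·348 = 40 and Ps = 3.4 + 0.2·348 = 73.
The subsidy expands output by 348 − 308 = 40 past the efficient level; on those units the gap between marginal cost and willingness to pay runs from 0 up to 33.
DWL = ½ × 33 × 40 = 660.

Deadweight loss = €660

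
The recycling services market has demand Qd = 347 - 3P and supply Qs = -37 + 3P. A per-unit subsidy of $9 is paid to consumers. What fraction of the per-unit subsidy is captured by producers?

Pre-subsidy: 347 - 3P = -37 + 3P gives P* = 64, Q* = 155.
With the rebate, buyers effectively pay Pb = Ps − 9, where Ps is the price sellers receive.
Demand in terms of Ps becomes Qd = 347 − 3(Ps − 9) = 374 - 3Ps. Setting this equal to supply: 374 - 3Ps = -37 + 3Ps, so Ps = 68.5.
Buyers pay Pb = 68.5 − 9 = 59.5; Q' = -37 + 3·68.5 = 168.5.
Buyers' price falls by P* − Pb = 64 − 59.5 = 4.5; sellers' price rises by Ps − P* = 68.5 − 64 = 4.5.
So producers capture 4.5/9 = 0.5 of each unit of subsidy.

Producer share = 0.5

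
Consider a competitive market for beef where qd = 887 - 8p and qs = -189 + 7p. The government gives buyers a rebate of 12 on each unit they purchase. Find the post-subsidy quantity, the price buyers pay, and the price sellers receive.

q' = 5369/15; buyers pay 992/15; sellers receive 1172/15

Pre-subsidy: 887 - 8p = -189 + 7p gives p* = 1076/15, q* = 4697/15.
With the rebate, buyers effectively pay pb = ps − 12, where ps is the price sellers receive.
Demand in terms of ps becomes qd = 887 − 8(ps − 12) = 983 - 8ps. Setting this equal to supply: 983 - 8ps = -189 + 7ps, so ps = 1172/15.
Buyers pay pb = 1172/15 − 12 = 992/15; q' = -189 + 7·(1172/15) = 5369/15.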